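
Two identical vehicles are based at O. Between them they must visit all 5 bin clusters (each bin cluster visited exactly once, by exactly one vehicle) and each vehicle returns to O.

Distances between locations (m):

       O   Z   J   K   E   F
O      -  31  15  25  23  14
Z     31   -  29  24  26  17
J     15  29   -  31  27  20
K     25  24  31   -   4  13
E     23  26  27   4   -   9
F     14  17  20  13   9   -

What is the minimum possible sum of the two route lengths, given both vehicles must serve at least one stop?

Try each way of splitting the stops between the two vehicles (each non-empty) and, for each split, find the best tour for each vehicle:
  {Z} + {J, K, E, F}: 62 + 73 = 135
  {J} + {Z, K, E, F}: 30 + 82 = 112
  {Z, J} + {K, E, F}: 75 + 52 = 127
  {K} + {Z, J, E, F}: 50 + 93 = 143
  {Z, K} + {J, E, F}: 80 + 65 = 145
  {J, K} + {Z, E, F}: 71 + 80 = 151
  … (15 splits in total)
Best: vehicle 1 O → J → O = 30; vehicle 2 O → Z → K → E → F → O = 82; combined 112.

Minimum combined distance: 112 m.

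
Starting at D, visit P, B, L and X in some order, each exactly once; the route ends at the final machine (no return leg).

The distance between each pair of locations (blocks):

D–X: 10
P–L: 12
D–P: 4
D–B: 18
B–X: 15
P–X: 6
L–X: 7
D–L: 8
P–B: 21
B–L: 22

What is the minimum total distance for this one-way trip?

Shortest open route: 38 blocks.

There are 4! = 24 possible orderings.
D - P - B - L - X: 4+21+22+7 = 54
D - P - B - X - L: 4+21+15+7 = 47
D - P - L - B - X: 4+12+22+15 = 53
D - P - L - X - B: 4+12+7+15 = 38
D - P - X - B - L: 4+6+15+22 = 47
D - P - X - L - B: 4+6+7+22 = 39
D - B - P - L - X: 18+21+12+7 = 58
D - B - P - X - L: 18+21+6+7 = 52
D - B - L - P - X: 18+22+12+6 = 58
D - B - L - X - P: 18+22+7+6 = 53
D - B - X - P - L: 18+15+6+12 = 51
D - B - X - L - P: 18+15+7+12 = 52
D - L - P - B - X: 8+12+21+15 = 56
D - L - P - X - B: 8+12+6+15 = 41
… (10 more)
The minimum is 38.
One shortest path: D → P → L → X → B.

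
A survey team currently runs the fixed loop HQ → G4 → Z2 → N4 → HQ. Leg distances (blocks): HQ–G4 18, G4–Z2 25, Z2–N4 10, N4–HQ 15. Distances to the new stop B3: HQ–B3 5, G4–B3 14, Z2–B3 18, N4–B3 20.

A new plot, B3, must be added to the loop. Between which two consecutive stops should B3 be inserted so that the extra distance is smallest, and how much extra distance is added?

Insertion cost between consecutive stops i–j is d(i,B3) + d(B3,j) − d(i,j):
  between HQ and G4: 5 + 14 − 18 = 1
  between G4 and Z2: 14 + 18 − 25 = 7
  between Z2 and N4: 18 + 20 − 10 = 28
  between N4 and HQ: 20 + 5 − 15 = 10
Cheapest insertion is between HQ and G4, adding 1.
New total = 68 + 1 = 69.

Adding 1 blocks by placing B3 on the HQ–G4 leg.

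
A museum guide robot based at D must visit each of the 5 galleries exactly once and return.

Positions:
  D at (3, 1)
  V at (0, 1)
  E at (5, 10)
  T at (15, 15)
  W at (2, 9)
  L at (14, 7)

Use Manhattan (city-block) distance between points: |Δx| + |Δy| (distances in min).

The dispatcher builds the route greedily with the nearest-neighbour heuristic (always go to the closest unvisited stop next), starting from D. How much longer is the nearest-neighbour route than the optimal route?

6 min longer than the optimal tour.

From D: V=3, W=9, E=11, L=17, T=26 → choose V (3).
From V: W=10, E=14, L=20, T=29 → choose W (10).
From W: E=4, L=14, T=19 → choose E (4).
From E: L=12, T=15 → choose L (12).
From L: T=9 → choose T (9).
NN route D → V → W → E → L → T → D costs 64.
Optimal: D → V → W → E → T → L → D costs 58 (by enumerating all 60 distinct tours).
Excess = 64 − 58 = 6.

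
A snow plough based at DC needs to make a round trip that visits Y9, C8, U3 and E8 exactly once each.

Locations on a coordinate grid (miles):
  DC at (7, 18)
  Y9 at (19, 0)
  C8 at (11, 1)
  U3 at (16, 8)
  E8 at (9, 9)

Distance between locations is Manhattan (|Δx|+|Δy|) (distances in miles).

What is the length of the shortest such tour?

Minimum total distance: 60 miles.

With 4 stops there are 4!/2 = 12 distinct round trips (a route and its reverse cost the same).
DC→Y9→C8→U3→E8→DC: 30+9+12+8+11 = 70
DC→Y9→C8→E8→U3→DC: 30+9+10+8+19 = 76
DC→Y9→U3→C8→E8→DC: 30+11+12+10+11 = 74
DC→Y9→U3→E8→C8→DC: 30+11+8+10+21 = 80
DC→Y9→E8→C8→U3→DC: 30+19+10+12+19 = 90
DC→Y9→E8→U3→C8→DC: 30+19+8+12+21 = 90
DC→C8→Y9→U3→E8→DC: 21+9+11+8+11 = 60
DC→C8→Y9→E8→U3→DC: 21+9+19+8+19 = 76
DC→C8→U3→Y9→E8→DC: 21+12+11+19+11 = 74
DC→C8→E8→Y9→U3→DC: 21+10+19+11+19 = 80
DC→U3→Y9→C8→E8→DC: 19+11+9+10+11 = 60
DC→U3→C8→Y9→E8→DC: 19+12+9+19+11 = 70
The minimum is 60.
One optimal route: DC → C8 → Y9 → U3 → E8 → DC (or its reverse).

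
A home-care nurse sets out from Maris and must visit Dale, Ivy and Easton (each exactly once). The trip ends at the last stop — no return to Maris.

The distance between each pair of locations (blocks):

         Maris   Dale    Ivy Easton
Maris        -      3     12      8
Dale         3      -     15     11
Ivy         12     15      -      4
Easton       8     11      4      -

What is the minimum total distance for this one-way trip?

Minimum one-way distance = 18 blocks.

There are 3! = 6 possible orderings.
Maris → Dale → Ivy → Easton: 3+15+4 = 22
Maris → Dale → Easton → Ivy: 3+11+4 = 18
Maris → Ivy → Dale → Easton: 12+15+11 = 38
Maris → Ivy → Easton → Dale: 12+4+11 = 27
Maris → Easton → Dale → Ivy: 8+11+15 = 34
Maris → Easton → Ivy → Dale: 8+4+15 = 27
The minimum is 18.
One shortest path: Maris → Dale → Easton → Ivy.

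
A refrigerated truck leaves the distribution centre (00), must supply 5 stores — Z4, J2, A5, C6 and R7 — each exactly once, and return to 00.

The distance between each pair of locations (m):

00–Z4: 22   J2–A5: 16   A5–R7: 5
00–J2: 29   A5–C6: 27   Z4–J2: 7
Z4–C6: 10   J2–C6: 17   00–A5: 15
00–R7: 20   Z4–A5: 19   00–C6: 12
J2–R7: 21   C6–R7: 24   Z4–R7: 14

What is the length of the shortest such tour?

There are 60 distinct closed tours to check (reversals are equivalent).
00 → Z4 → J2 → A5 → C6 → R7 → 00: 22+7+16+27+24+20 = 116
00 → Z4 → J2 → A5 → R7 → C6 → 00: 22+7+16+5+24+12 = 86
00 → Z4 → J2 → C6 → A5 → R7 → 00: 22+7+17+27+5+20 = 98
00 → Z4 → J2 → C6 → R7 → A5 → 00: 22+7+17+24+5+15 = 90
00 → Z4 → J2 → R7 → A5 → C6 → 00: 22+7+21+5+27+12 = 94
00 → Z4 → J2 → R7 → C6 → A5 → 00: 22+7+21+24+27+15 = 116
00 → Z4 → A5 → J2 → C6 → R7 → 00: 22+19+16+17+24+20 = 118
00 → Z4 → A5 → J2 → R7 → C6 → 00: 22+19+16+21+24+12 = 114
00 → Z4 → A5 → C6 → J2 → R7 → 00: 22+19+27+17+21+20 = 126
00 → Z4 → A5 → C6 → R7 → J2 → 00: 22+19+27+24+21+29 = 142
00 → Z4 → A5 → R7 → J2 → C6 → 00: 22+19+5+21+17+12 = 96
00 → Z4 → A5 → R7 → C6 → J2 → 00: 22+19+5+24+17+29 = 116
00 → Z4 → C6 → J2 → A5 → R7 → 00: 22+10+17+16+5+20 = 90
00 → Z4 → C6 → J2 → R7 → A5 → 00: 22+10+17+21+5+15 = 90
… (46 more)
00 → A5 → R7 → Z4 → J2 → C6 → 00: 15+5+14+7+17+12 = 70  ← best
The minimum is 70.
One optimal route: 00 → A5 → R7 → Z4 → J2 → C6 → 00 (or its reverse).

70 m — the shortest possible round trip.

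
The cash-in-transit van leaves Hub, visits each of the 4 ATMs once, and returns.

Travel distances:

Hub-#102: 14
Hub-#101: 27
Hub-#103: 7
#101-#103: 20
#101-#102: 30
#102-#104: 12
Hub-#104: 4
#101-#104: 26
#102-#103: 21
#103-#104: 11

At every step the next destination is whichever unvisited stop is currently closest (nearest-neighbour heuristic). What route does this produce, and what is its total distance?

Nearest-neighbour total = 79; route Hub → #104 → #103 → #101 → #102 → Hub.

Hub → [#104:4 / #103:7 / #102:14 / #101:27] → #104 (4)
#104 → [#103:11 / #102:12 / #101:26] → #103 (11)
#103 → [#101:20 / #102:21] → #101 (20)
#101 → [#102:30] → #102 (30)
Return #102→Hub: 14.
Total = 4 + 11 + 20 + 30 + 14 = 79.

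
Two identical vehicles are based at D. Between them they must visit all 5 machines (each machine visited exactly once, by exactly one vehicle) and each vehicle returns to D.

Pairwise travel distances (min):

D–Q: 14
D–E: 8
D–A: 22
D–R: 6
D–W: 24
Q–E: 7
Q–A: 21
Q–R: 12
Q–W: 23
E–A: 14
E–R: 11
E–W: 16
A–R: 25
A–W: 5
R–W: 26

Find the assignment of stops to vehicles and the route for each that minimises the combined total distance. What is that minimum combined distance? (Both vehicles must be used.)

Minimum combined distance: 76 min.

Try each way of splitting the stops between the two vehicles (each non-empty) and, for each split, find the best tour for each vehicle:
  {Q} + {E, A, R, W}: 28 + 59 = 87
  {E} + {Q, A, R, W}: 16 + 68 = 84
  {Q, E} + {A, R, W}: 29 + 59 = 88
  {A} + {Q, E, R, W}: 44 + 65 = 109
  {Q, A} + {E, R, W}: 57 + 56 = 113
  {E, A} + {Q, R, W}: 44 + 65 = 109
  … (15 splits in total)
  {R} + {Q, E, A, W}: 12 + 64 = 76  ← best
Best: vehicle 1 D → R → D = 12; vehicle 2 D → Q → E → A → W → D = 64; combined 76.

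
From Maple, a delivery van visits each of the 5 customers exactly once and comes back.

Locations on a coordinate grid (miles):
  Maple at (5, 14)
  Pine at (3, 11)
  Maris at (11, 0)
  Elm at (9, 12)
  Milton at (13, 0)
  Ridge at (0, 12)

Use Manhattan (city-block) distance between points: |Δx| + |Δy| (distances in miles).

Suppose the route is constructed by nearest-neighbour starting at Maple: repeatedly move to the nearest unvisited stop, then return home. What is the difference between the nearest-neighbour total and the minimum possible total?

From Maple: Pine=5, Elm=6, Ridge=7, Maris=20, Milton=22 → choose Pine (5).
From Pine: Ridge=4, Elm=7, Maris=19, Milton=21 → choose Ridge (4).
From Ridge: Elm=9, Maris=23, Milton=25 → choose Elm (9).
From Elm: Maris=14, Milton=16 → choose Maris (14).
From Maris: Milton=2 → choose Milton (2).
NN route Maple → Pine → Ridge → Elm → Maris → Milton → Maple costs 56.
Optimal: Maple → Elm → Maris → Milton → Pine → Ridge → Maple costs 54 (by enumerating all 60 distinct tours).
Excess = 56 − 54 = 2.

Excess over optimum: 2 miles.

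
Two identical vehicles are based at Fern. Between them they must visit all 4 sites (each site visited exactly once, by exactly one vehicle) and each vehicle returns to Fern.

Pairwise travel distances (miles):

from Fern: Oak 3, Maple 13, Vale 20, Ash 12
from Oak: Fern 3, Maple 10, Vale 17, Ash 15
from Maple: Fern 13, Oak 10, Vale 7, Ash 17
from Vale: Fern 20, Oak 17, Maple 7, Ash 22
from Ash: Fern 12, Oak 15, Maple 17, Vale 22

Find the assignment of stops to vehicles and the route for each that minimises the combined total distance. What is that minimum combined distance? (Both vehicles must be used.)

There are 2^3 − 1 = 7 ways to divide the 4 stops into two non-empty groups. For each, the best each vehicle can do is its own shortest tour through its group:
  {Oak} + {Maple, Vale, Ash}: 6 + 54 = 60
  {Maple} + {Oak, Vale, Ash}: 26 + 54 = 80
  {Oak, Maple} + {Vale, Ash}: 26 + 54 = 80
  {Vale} + {Oak, Maple, Ash}: 40 + 42 = 82
  {Oak, Vale} + {Maple, Ash}: 40 + 42 = 82
  {Maple, Vale} + {Oak, Ash}: 40 + 30 = 70
  … (7 splits in total)
Best: vehicle 1 Fern → Oak → Fern = 6; vehicle 2 Fern → Maple → Vale → Ash → Fern = 54; combined 60.

Minimum combined distance: 60 miles.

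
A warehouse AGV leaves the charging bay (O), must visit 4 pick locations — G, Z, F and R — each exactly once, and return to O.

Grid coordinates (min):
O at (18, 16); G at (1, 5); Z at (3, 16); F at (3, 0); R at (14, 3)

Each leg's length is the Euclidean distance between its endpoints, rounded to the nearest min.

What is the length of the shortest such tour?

There are 12 distinct closed tours to check (reversals are equivalent).
O → G → Z → F → R → O: 20+11+16+11+14 = 72
O → G → Z → R → F → O: 20+11+17+11+22 = 81
O → G → F → Z → R → O: 20+5+16+17+14 = 72
O → G → F → R → Z → O: 20+5+11+17+15 = 68
O → G → R → Z → F → O: 20+13+17+16+22 = 88
O → G → R → F → Z → O: 20+13+11+16+15 = 75
O → Z → G → F → R → O: 15+11+5+11+14 = 56
O → Z → G → R → F → O: 15+11+13+11+22 = 72
O → Z → F → G → R → O: 15+16+5+13+14 = 63
O → Z → R → G → F → O: 15+17+13+5+22 = 72
O → F → G → Z → R → O: 22+5+11+17+14 = 69
O → F → Z → G → R → O: 22+16+11+13+14 = 76
The minimum is 56.
One optimal route: O → Z → G → F → R → O (or its reverse).

Shortest round trip = 56 min.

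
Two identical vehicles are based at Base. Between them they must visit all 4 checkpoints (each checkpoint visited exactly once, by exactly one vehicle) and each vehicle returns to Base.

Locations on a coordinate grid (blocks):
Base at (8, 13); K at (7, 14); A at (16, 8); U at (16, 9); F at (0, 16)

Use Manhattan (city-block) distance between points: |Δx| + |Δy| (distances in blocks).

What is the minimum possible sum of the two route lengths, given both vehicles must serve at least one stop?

Minimum combined distance: 48 blocks.

Check every non-empty split of the stops between the two vehicles; for each half take its own optimal tour:
  {K} + {A, U, F}: 4 + 48 = 52
  {A} + {K, U, F}: 26 + 46 = 72
  {K, A} + {U, F}: 30 + 46 = 76
  {U} + {K, A, F}: 24 + 48 = 72
  {K, U} + {A, F}: 28 + 48 = 76
  {A, U} + {K, F}: 26 + 22 = 48
  … (7 splits in total)
Best: vehicle 1 Base → A → U → Base = 26; vehicle 2 Base → K → F → Base = 22; combined 48.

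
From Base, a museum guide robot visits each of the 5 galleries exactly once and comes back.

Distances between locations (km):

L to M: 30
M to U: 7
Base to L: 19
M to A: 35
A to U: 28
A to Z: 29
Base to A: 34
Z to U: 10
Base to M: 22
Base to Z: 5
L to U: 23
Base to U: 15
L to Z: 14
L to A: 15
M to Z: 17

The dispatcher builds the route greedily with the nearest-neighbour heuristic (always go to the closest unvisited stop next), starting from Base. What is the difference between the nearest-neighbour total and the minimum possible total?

From Base: Z=5, U=15, L=19, M=22, A=34 → choose Z (5).
From Z: U=10, L=14, M=17, A=29 → choose U (10).
From U: M=7, L=23, A=28 → choose M (7).
From M: L=30, A=35 → choose L (30).
From L: A=15 → choose A (15).
NN route Base → Z → U → M → L → A → Base costs 101.
Optimal: Base → L → A → M → U → Z → Base costs 91 (by enumerating all 60 distinct tours).
Excess = 101 − 91 = 10.

10 km longer than the optimal tour.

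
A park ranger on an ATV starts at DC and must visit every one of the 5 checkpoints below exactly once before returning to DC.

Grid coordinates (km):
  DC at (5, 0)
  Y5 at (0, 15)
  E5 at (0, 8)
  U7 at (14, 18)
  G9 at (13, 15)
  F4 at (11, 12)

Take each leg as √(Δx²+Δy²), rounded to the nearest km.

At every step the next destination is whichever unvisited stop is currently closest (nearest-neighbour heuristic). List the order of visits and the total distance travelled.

54 km along DC → E5 → Y5 → F4 → G9 → U7 → DC.

DC → [E5:9 / F4:13 / Y5:16 / G9:17 / U7:20] → E5 (9)
E5 → [Y5:7 / F4:12 / G9:15 / U7:17] → Y5 (7)
Y5 → [F4:11 / G9:13 / U7:14] → F4 (11)
F4 → [G9:4 / U7:7] → G9 (4)
G9 → [U7:3] → U7 (3)
Return U7→DC: 20.
Total = 9 + 7 + 11 + 4 + 3 + 20 = 54.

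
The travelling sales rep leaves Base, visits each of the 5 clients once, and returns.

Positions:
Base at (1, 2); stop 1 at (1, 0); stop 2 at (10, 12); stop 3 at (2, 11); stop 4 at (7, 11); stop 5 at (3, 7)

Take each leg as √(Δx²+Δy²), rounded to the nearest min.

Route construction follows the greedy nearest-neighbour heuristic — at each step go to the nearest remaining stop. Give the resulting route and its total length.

Nearest-neighbour total = 34 min; route Base → stop 1 → stop 5 → stop 3 → stop 4 → stop 2 → Base.

Base → [stop 1:2 / stop 5:5 / stop 3:9 / stop 4:11 / stop 2:13] → stop 1 (2)
stop 1 → [stop 5:7 / stop 3:11 / stop 4:13 / stop 2:15] → stop 5 (7)
stop 5 → [stop 3:4 / stop 4:6 / stop 2:9] → stop 3 (4)
stop 3 → [stop 4:5 / stop 2:8] → stop 4 (5)
stop 4 → [stop 2:3] → stop 2 (3)
Return stop 2→Base: 13.
Total = 2 + 7 + 4 + 5 + 3 + 13 = 34.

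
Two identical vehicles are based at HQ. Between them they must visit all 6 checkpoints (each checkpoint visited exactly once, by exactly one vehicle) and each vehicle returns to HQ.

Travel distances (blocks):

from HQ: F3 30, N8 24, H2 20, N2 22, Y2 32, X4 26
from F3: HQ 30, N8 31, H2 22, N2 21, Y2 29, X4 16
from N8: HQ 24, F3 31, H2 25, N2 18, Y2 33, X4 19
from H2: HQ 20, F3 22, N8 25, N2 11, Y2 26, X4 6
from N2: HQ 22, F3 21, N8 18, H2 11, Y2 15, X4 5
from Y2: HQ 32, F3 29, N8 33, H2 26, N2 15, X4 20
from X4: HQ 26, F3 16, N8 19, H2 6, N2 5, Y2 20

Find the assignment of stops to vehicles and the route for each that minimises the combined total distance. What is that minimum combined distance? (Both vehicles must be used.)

153 blocks — the smallest possible combined total.

Check every non-empty split of the stops between the two vehicles; for each half take its own optimal tour:
  {F3} + {N8, H2, N2, Y2, X4}: 60 + 103 = 163
  {N8} + {F3, H2, N2, Y2, X4}: 48 + 105 = 153
  {F3, N8} + {H2, N2, Y2, X4}: 85 + 78 = 163
  {H2} + {F3, N8, N2, Y2, X4}: 40 + 122 = 162
  {F3, H2} + {N8, N2, Y2, X4}: 72 + 95 = 167
  {N8, H2} + {F3, N2, Y2, X4}: 69 + 98 = 167
  … (31 splits in total)
Best: vehicle 1 HQ → N8 → HQ = 48; vehicle 2 HQ → F3 → Y2 → N2 → X4 → H2 → HQ = 105; combined 153.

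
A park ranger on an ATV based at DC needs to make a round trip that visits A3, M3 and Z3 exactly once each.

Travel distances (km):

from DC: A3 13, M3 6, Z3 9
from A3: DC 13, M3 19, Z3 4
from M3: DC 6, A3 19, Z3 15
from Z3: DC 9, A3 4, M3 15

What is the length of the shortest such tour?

DC→A3→M3→Z3→DC: 13+19+15+9 = 56
DC→A3→Z3→M3→DC: 13+4+15+6 = 38
DC→M3→A3→Z3→DC: 6+19+4+9 = 38
The minimum is 38.
One optimal route: DC → A3 → Z3 → M3 → DC (or its reverse).

Shortest round trip = 38 km.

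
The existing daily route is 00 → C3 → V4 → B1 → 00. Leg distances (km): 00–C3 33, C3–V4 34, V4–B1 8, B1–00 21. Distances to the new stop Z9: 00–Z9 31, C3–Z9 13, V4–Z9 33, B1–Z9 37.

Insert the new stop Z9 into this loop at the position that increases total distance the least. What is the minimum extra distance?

Insertion cost between consecutive stops i–j is d(i,Z9) + d(Z9,j) − d(i,j):
  between 00 and C3: 31 + 13 − 33 = 11
  between C3 and V4: 13 + 33 − 34 = 12
  between V4 and B1: 33 + 37 − 8 = 62
  between B1 and 00: 37 + 31 − 21 = 47
Cheapest insertion is between 00 and C3, adding 11.
New total = 96 + 11 = 107.

Adding 11 km by placing Z9 on the 00–C3 leg.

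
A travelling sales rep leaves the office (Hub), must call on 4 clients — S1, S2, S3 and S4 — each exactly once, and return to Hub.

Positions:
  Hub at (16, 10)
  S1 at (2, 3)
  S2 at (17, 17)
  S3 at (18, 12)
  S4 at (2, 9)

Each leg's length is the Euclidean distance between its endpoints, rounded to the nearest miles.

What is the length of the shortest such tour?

47 miles — the shortest possible round trip.

There are 12 distinct closed tours to check (reversals are equivalent).
Hub - S1 - S2 - S3 - S4 - Hub: 16+21+5+16+14 = 72
Hub - S1 - S2 - S4 - S3 - Hub: 16+21+17+16+3 = 73
Hub - S1 - S3 - S2 - S4 - Hub: 16+18+5+17+14 = 70
Hub - S1 - S3 - S4 - S2 - Hub: 16+18+16+17+7 = 74
Hub - S1 - S4 - S2 - S3 - Hub: 16+6+17+5+3 = 47
Hub - S1 - S4 - S3 - S2 - Hub: 16+6+16+5+7 = 50
Hub - S2 - S1 - S3 - S4 - Hub: 7+21+18+16+14 = 76
Hub - S2 - S1 - S4 - S3 - Hub: 7+21+6+16+3 = 53
Hub - S2 - S3 - S1 - S4 - Hub: 7+5+18+6+14 = 50
Hub - S2 - S4 - S1 - S3 - Hub: 7+17+6+18+3 = 51
Hub - S3 - S1 - S2 - S4 - Hub: 3+18+21+17+14 = 73
Hub - S3 - S2 - S1 - S4 - Hub: 3+5+21+6+14 = 49
The minimum is 47.
One optimal route: Hub → S1 → S4 → S2 → S3 → Hub (or its reverse).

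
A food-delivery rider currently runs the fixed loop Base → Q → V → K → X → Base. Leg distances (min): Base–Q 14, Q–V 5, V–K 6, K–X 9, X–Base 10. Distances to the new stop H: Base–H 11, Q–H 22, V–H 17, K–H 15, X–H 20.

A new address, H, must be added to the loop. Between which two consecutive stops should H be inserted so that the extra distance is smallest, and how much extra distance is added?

Insertion cost between consecutive stops i–j is d(i,H) + d(H,j) − d(i,j):
  between Base and Q: 11 + 22 − 14 = 19
  between Q and V: 22 + 17 − 5 = 34
  between V and K: 17 + 15 − 6 = 26
  between K and X: 15 + 20 − 9 = 26
  between X and Base: 20 + 11 − 10 = 21
Cheapest insertion is between Base and Q, adding 19.
New total = 44 + 19 = 63.

+19 min — insert H between Base and Q.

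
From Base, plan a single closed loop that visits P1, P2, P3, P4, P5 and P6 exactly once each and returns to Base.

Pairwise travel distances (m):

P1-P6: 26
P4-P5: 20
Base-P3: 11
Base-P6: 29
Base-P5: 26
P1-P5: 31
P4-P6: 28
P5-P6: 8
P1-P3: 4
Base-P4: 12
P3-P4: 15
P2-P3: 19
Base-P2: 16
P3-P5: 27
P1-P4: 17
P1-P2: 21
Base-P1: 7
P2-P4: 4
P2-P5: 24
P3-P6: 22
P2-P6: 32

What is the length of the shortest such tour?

Shortest round trip = 81 m.

With 6 stops there are 6!/2 = 360 distinct round trips (a route and its reverse cost the same).
Base - P1 - P2 - P3 - P4 - P5 - P6 - Base: 7+21+19+15+20+8+29 = 119
Base - P1 - P2 - P3 - P4 - P6 - P5 - Base: 7+21+19+15+28+8+26 = 124
Base - P1 - P2 - P3 - P5 - P4 - P6 - Base: 7+21+19+27+20+28+29 = 151
Base - P1 - P2 - P3 - P5 - P6 - P4 - Base: 7+21+19+27+8+28+12 = 122
Base - P1 - P2 - P3 - P6 - P4 - P5 - Base: 7+21+19+22+28+20+26 = 143
Base - P1 - P2 - P3 - P6 - P5 - P4 - Base: 7+21+19+22+8+20+12 = 109
Base - P1 - P2 - P4 - P3 - P5 - P6 - Base: 7+21+4+15+27+8+29 = 111
Base - P1 - P2 - P4 - P3 - P6 - P5 - Base: 7+21+4+15+22+8+26 = 103
… (352 more)
Base - P1 - P3 - P6 - P5 - P2 - P4 - Base: 7+4+22+8+24+4+12 = 81  ← best
The minimum is 81.
One optimal route: Base → P1 → P3 → P6 → P5 → P2 → P4 → Base (or its reverse).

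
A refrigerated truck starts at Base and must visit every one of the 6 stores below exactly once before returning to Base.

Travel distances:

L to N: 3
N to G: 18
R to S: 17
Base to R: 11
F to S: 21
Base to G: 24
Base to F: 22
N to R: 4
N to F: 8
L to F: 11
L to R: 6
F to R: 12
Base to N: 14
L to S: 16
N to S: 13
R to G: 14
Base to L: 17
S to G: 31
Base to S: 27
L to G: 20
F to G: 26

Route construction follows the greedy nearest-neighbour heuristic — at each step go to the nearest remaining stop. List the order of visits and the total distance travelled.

At Base the remaining stops are R 11, N 14, L 17, F 22, G 24, S 27; go to R.
At R the remaining stops are N 4, L 6, F 12, G 14, S 17; go to N.
At N the remaining stops are L 3, F 8, S 13, G 18; go to L.
At L the remaining stops are F 11, S 16, G 20; go to F.
At F the remaining stops are S 21, G 26; go to S.
At S the remaining stops are G 31; go to G.
Return G→Base: 24.
Total = 11 + 4 + 3 + 11 + 21 + 31 + 24 = 105.

Total distance 105 via the nearest-neighbour route Base → R → N → L → F → S → G → Base.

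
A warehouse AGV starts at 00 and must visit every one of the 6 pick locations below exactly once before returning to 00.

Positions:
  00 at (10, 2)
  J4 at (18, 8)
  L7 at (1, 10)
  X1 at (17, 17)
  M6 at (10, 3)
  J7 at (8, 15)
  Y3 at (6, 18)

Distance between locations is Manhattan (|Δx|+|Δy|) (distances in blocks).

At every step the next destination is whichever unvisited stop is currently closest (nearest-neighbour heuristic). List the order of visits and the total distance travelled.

From 00: distances to unvisited — M6=1, J4=14, J7=15, L7=17, Y3=20, X1=22. Nearest is M6 (1).
From M6: distances to unvisited — J4=13, J7=14, L7=16, Y3=19, X1=21. Nearest is J4 (13).
From J4: distances to unvisited — X1=10, J7=17, L7=19, Y3=22. Nearest is X1 (10).
From X1: distances to unvisited — J7=11, Y3=12, L7=23. Nearest is J7 (11).
From J7: distances to unvisited — Y3=5, L7=12. Nearest is Y3 (5).
From Y3: distances to unvisited — L7=13. Nearest is L7 (13).
Return L7→00: 17.
Total = 1 + 13 + 10 + 11 + 5 + 13 + 17 = 70.

70 blocks along 00 → M6 → J4 → X1 → J7 → Y3 → L7 → 00.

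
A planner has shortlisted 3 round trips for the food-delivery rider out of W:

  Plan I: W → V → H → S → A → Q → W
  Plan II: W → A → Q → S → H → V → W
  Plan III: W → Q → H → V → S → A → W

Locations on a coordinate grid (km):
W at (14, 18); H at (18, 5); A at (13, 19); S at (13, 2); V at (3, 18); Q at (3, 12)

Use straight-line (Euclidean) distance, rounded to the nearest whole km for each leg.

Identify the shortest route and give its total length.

Shortest is Plan II, total 64 km.

Plan I: 11 + 20 + 6 + 17 + 12 + 13 = 79
Plan II: 1 + 12 + 14 + 6 + 20 + 11 = 64
Plan III: 13 + 17 + 20 + 19 + 17 + 1 = 87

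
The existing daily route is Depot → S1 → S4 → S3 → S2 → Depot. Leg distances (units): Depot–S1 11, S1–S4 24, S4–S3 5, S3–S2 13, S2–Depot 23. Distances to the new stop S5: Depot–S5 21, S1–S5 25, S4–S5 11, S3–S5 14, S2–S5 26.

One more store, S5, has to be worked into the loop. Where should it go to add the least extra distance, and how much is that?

Insertion cost between consecutive stops i–j is d(i,S5) + d(S5,j) − d(i,j):
  between Depot and S1: 21 + 25 − 11 = 35
  between S1 and S4: 25 + 11 − 24 = 12
  between S4 and S3: 11 + 14 − 5 = 20
  between S3 and S2: 14 + 26 − 13 = 27
  between S2 and Depot: 26 + 21 − 23 = 24
Cheapest insertion is between S1 and S4, adding 12.
New total = 76 + 12 = 88.

Minimum extra distance: 12, inserting S5 between S1 and S4.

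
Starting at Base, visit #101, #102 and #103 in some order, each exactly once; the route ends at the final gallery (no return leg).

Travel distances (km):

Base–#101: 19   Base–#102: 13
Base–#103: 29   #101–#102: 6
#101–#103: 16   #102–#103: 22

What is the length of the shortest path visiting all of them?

There are 3! = 6 possible orderings.
Base → #101 → #102 → #103: 19+6+22 = 47
Base → #101 → #103 → #102: 19+16+22 = 57
Base → #102 → #101 → #103: 13+6+16 = 35
Base → #102 → #103 → #101: 13+22+16 = 51
Base → #103 → #101 → #102: 29+16+6 = 51
Base → #103 → #102 → #101: 29+22+6 = 57
The minimum is 35.
One shortest path: Base → #102 → #101 → #103.

Minimum one-way distance = 35 km.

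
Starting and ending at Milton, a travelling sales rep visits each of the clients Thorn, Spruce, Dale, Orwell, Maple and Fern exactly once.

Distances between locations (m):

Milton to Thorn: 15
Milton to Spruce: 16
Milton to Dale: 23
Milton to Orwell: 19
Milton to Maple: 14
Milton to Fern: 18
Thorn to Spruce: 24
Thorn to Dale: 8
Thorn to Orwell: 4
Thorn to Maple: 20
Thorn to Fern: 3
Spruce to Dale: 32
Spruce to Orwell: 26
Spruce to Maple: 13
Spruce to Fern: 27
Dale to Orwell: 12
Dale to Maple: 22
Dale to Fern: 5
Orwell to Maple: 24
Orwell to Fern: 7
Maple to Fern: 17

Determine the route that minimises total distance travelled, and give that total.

Minimum total distance: 82 m.

There are 360 distinct closed tours to check (reversals are equivalent).
Milton→Thorn→Spruce→Dale→Orwell→Maple→Fern→Milton: 15+24+32+12+24+17+18 = 142
Milton→Thorn→Spruce→Dale→Orwell→Fern→Maple→Milton: 15+24+32+12+7+17+14 = 121
Milton→Thorn→Spruce→Dale→Maple→Orwell→Fern→Milton: 15+24+32+22+24+7+18 = 142
Milton→Thorn→Spruce→Dale→Maple→Fern→Orwell→Milton: 15+24+32+22+17+7+19 = 136
Milton→Thorn→Spruce→Dale→Fern→Orwell→Maple→Milton: 15+24+32+5+7+24+14 = 121
Milton→Thorn→Spruce→Dale→Fern→Maple→Orwell→Milton: 15+24+32+5+17+24+19 = 136
Milton→Thorn→Spruce→Orwell→Dale→Maple→Fern→Milton: 15+24+26+12+22+17+18 = 134
Milton→Thorn→Spruce→Orwell→Dale→Fern→Maple→Milton: 15+24+26+12+5+17+14 = 113
… (352 more)
Milton→Thorn→Orwell→Dale→Fern→Maple→Spruce→Milton: 15+4+12+5+17+13+16 = 82  ← best
The minimum is 82.
One optimal route: Milton → Thorn → Orwell → Dale → Fern → Maple → Spruce → Milton (or its reverse).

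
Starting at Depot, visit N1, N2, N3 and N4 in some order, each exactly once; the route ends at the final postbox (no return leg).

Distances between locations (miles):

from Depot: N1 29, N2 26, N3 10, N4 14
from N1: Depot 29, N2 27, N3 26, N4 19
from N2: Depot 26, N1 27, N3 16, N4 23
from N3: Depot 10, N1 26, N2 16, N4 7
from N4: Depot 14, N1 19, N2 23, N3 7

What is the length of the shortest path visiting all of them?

63 miles — the minimum one-way total.

There are 4! = 24 possible orderings.
Depot - N1 - N2 - N3 - N4: 29+27+16+7 = 79
Depot - N1 - N2 - N4 - N3: 29+27+23+7 = 86
Depot - N1 - N3 - N2 - N4: 29+26+16+23 = 94
Depot - N1 - N3 - N4 - N2: 29+26+7+23 = 85
Depot - N1 - N4 - N2 - N3: 29+19+23+16 = 87
Depot - N1 - N4 - N3 - N2: 29+19+7+16 = 71
Depot - N2 - N1 - N3 - N4: 26+27+26+7 = 86
Depot - N2 - N1 - N4 - N3: 26+27+19+7 = 79
Depot - N2 - N3 - N1 - N4: 26+16+26+19 = 87
Depot - N2 - N3 - N4 - N1: 26+16+7+19 = 68
Depot - N2 - N4 - N1 - N3: 26+23+19+26 = 94
Depot - N2 - N4 - N3 - N1: 26+23+7+26 = 82
Depot - N3 - N1 - N2 - N4: 10+26+27+23 = 86
Depot - N3 - N1 - N4 - N2: 10+26+19+23 = 78
… (10 more)
Depot - N3 - N4 - N1 - N2: 10+7+19+27 = 63  ← best
The minimum is 63.
One shortest path: Depot → N3 → N4 → N1 → N2.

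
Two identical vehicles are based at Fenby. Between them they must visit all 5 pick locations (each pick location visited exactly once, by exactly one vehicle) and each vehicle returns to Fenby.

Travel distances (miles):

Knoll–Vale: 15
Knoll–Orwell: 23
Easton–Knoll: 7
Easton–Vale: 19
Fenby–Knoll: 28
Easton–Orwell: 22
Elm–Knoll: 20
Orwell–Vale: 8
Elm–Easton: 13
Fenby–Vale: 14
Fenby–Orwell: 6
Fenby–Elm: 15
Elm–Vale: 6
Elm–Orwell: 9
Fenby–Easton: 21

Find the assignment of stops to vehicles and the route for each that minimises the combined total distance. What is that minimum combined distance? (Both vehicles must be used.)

76 miles — the smallest possible combined total.

Check every non-empty split of the stops between the two vehicles; for each half take its own optimal tour:
  {Elm} + {Easton, Knoll, Orwell, Vale}: 30 + 57 = 87
  {Easton} + {Elm, Knoll, Orwell, Vale}: 42 + 64 = 106
  {Elm, Easton} + {Knoll, Orwell, Vale}: 49 + 57 = 106
  {Knoll} + {Elm, Easton, Orwell, Vale}: 56 + 54 = 110
  {Elm, Knoll} + {Easton, Orwell, Vale}: 63 + 54 = 117
  {Easton, Knoll} + {Elm, Orwell, Vale}: 56 + 35 = 91
  … (15 splits in total)
  {Orwell} + {Elm, Easton, Knoll, Vale}: 12 + 64 = 76  ← best
Best: vehicle 1 Fenby → Orwell → Fenby = 12; vehicle 2 Fenby → Elm → Easton → Knoll → Vale → Fenby = 64; combined 76.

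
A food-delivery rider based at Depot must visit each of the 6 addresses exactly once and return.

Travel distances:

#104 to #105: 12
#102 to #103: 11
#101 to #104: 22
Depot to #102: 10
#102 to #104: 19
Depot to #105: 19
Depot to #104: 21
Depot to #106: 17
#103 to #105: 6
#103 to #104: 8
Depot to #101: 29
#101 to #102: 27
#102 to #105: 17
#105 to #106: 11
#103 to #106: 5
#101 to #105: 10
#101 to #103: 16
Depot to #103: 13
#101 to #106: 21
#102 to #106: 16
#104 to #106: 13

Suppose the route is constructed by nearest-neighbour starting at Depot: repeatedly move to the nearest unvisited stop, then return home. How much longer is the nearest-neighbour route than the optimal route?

Depot: #102=10, #103=13, #106=17, #105=19, #104=21, #101=29 ⇒ #102
#102: #103=11, #106=16, #105=17, #104=19, #101=27 ⇒ #103
#103: #106=5, #105=6, #104=8, #101=16 ⇒ #106
#106: #105=11, #104=13, #101=21 ⇒ #105
#105: #101=10, #104=12 ⇒ #101
#101: #104=22 ⇒ #104
NN route Depot → #102 → #103 → #106 → #105 → #101 → #104 → Depot costs 90.
Optimal: Depot → #102 → #101 → #105 → #104 → #103 → #106 → Depot costs 89 (by enumerating all 360 distinct tours).
Excess = 90 − 89 = 1.

Excess over optimum: 1.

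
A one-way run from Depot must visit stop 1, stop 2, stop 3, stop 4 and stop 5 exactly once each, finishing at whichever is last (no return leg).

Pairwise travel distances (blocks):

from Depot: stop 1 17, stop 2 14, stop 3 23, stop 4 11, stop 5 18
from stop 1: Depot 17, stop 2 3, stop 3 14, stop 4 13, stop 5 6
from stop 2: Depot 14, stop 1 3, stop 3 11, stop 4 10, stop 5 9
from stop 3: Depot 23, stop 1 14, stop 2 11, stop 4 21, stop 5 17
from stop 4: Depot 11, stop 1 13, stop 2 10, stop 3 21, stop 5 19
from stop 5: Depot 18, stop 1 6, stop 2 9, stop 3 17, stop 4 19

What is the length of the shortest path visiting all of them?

Minimum one-way distance = 47 blocks.

There are 5! = 120 possible orderings.
Depot→stop 1→stop 2→stop 3→stop 4→stop 5: 17+3+11+21+19 = 71
Depot→stop 1→stop 2→stop 3→stop 5→stop 4: 17+3+11+17+19 = 67
Depot→stop 1→stop 2→stop 4→stop 3→stop 5: 17+3+10+21+17 = 68
Depot→stop 1→stop 2→stop 4→stop 5→stop 3: 17+3+10+19+17 = 66
Depot→stop 1→stop 2→stop 5→stop 3→stop 4: 17+3+9+17+21 = 67
Depot→stop 1→stop 2→stop 5→stop 4→stop 3: 17+3+9+19+21 = 69
Depot→stop 1→stop 3→stop 2→stop 4→stop 5: 17+14+11+10+19 = 71
Depot→stop 1→stop 3→stop 2→stop 5→stop 4: 17+14+11+9+19 = 70
Depot→stop 1→stop 3→stop 4→stop 2→stop 5: 17+14+21+10+9 = 71
Depot→stop 1→stop 3→stop 4→stop 5→stop 2: 17+14+21+19+9 = 80
Depot→stop 1→stop 3→stop 5→stop 2→stop 4: 17+14+17+9+10 = 67
Depot→stop 1→stop 3→stop 5→stop 4→stop 2: 17+14+17+19+10 = 77
Depot→stop 1→stop 4→stop 2→stop 3→stop 5: 17+13+10+11+17 = 68
Depot→stop 1→stop 4→stop 2→stop 5→stop 3: 17+13+10+9+17 = 66
… (106 more)
Depot→stop 4→stop 2→stop 1→stop 5→stop 3: 11+10+3+6+17 = 47  ← best
The minimum is 47.
One shortest path: Depot → stop 4 → stop 2 → stop 1 → stop 5 → stop 3.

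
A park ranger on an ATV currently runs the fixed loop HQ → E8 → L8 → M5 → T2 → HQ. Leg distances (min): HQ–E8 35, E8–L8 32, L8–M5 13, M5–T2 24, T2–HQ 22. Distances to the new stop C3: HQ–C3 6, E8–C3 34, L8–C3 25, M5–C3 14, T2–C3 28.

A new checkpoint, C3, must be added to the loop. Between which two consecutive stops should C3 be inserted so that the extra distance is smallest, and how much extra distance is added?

Insertion cost between consecutive stops i–j is d(i,C3) + d(C3,j) − d(i,j):
  between HQ and E8: 6 + 34 − 35 = 5
  between E8 and L8: 34 + 25 − 32 = 27
  between L8 and M5: 25 + 14 − 13 = 26
  between M5 and T2: 14 + 28 − 24 = 18
  between T2 and HQ: 28 + 6 − 22 = 12
Cheapest insertion is between HQ and E8, adding 5.
New total = 126 + 5 = 131.

+5 min — insert C3 between HQ and E8.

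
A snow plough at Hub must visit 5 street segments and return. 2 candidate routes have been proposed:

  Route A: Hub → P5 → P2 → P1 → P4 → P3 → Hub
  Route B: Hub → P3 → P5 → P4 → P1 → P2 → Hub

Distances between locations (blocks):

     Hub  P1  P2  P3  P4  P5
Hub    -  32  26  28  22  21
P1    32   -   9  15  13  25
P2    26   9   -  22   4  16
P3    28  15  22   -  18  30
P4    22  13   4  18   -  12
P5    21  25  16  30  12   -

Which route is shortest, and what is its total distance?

Route A: 21 + 16 + 9 + 13 + 18 + 28 = 105
Route B: 28 + 30 + 12 + 13 + 9 + 26 = 118

Shortest is Route A, total 105 blocks.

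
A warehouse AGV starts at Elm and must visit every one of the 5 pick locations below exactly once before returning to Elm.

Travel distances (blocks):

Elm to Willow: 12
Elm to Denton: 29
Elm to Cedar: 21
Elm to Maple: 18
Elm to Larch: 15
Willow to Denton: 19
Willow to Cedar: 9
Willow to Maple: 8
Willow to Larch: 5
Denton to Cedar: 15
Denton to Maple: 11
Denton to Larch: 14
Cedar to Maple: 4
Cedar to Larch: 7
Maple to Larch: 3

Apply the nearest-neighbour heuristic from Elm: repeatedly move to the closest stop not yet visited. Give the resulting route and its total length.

68 blocks along Elm → Willow → Larch → Maple → Cedar → Denton → Elm.

At Elm the remaining stops are Willow 12, Larch 15, Maple 18, Cedar 21, Denton 29; go to Willow.
At Willow the remaining stops are Larch 5, Maple 8, Cedar 9, Denton 19; go to Larch.
At Larch the remaining stops are Maple 3, Cedar 7, Denton 14; go to Maple.
At Maple the remaining stops are Cedar 4, Denton 11; go to Cedar.
At Cedar the remaining stops are Denton 15; go to Denton.
Return Denton→Elm: 29.
Total = 12 + 5 + 3 + 4 + 15 + 29 = 68.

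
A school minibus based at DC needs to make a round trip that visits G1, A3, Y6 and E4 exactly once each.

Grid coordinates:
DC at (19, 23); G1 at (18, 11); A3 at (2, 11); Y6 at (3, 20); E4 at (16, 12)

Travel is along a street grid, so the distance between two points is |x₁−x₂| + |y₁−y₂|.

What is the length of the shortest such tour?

With 4 stops there are 4!/2 = 12 distinct round trips (a route and its reverse cost the same).
DC-G1-A3-Y6-E4-DC: 13+16+10+21+14 = 74
DC-G1-A3-E4-Y6-DC: 13+16+15+21+19 = 84
DC-G1-Y6-A3-E4-DC: 13+24+10+15+14 = 76
DC-G1-Y6-E4-A3-DC: 13+24+21+15+29 = 102
DC-G1-E4-A3-Y6-DC: 13+3+15+10+19 = 60
DC-G1-E4-Y6-A3-DC: 13+3+21+10+29 = 76
DC-A3-G1-Y6-E4-DC: 29+16+24+21+14 = 104
DC-A3-G1-E4-Y6-DC: 29+16+3+21+19 = 88
DC-A3-Y6-G1-E4-DC: 29+10+24+3+14 = 80
DC-A3-E4-G1-Y6-DC: 29+15+3+24+19 = 90
DC-Y6-G1-A3-E4-DC: 19+24+16+15+14 = 88
DC-Y6-A3-G1-E4-DC: 19+10+16+3+14 = 62
The minimum is 60.
One optimal route: DC → G1 → E4 → A3 → Y6 → DC (or its reverse).

Shortest round trip = 60.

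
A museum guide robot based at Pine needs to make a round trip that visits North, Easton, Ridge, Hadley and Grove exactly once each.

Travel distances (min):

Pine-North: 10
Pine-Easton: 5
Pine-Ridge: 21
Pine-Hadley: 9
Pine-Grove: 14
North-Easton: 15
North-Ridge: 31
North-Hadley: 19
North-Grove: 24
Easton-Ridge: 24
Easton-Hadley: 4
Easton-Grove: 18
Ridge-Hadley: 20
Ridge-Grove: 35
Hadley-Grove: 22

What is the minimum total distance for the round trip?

With 5 stops there are 5!/2 = 60 distinct round trips (a route and its reverse cost the same).
Pine→North→Easton→Ridge→Hadley→Grove→Pine: 10+15+24+20+22+14 = 105
Pine→North→Easton→Ridge→Grove→Hadley→Pine: 10+15+24+35+22+9 = 115
Pine→North→Easton→Hadley→Ridge→Grove→Pine: 10+15+4+20+35+14 = 98
Pine→North→Easton→Hadley→Grove→Ridge→Pine: 10+15+4+22+35+21 = 107
Pine→North→Easton→Grove→Ridge→Hadley→Pine: 10+15+18+35+20+9 = 107
Pine→North→Easton→Grove→Hadley→Ridge→Pine: 10+15+18+22+20+21 = 106
Pine→North→Ridge→Easton→Hadley→Grove→Pine: 10+31+24+4+22+14 = 105
Pine→North→Ridge→Easton→Grove→Hadley→Pine: 10+31+24+18+22+9 = 114
Pine→North→Ridge→Hadley→Easton→Grove→Pine: 10+31+20+4+18+14 = 97
Pine→North→Ridge→Hadley→Grove→Easton→Pine: 10+31+20+22+18+5 = 106
Pine→North→Ridge→Grove→Easton→Hadley→Pine: 10+31+35+18+4+9 = 107
Pine→North→Ridge→Grove→Hadley→Easton→Pine: 10+31+35+22+4+5 = 107
Pine→North→Hadley→Easton→Ridge→Grove→Pine: 10+19+4+24+35+14 = 106
Pine→North→Hadley→Easton→Grove→Ridge→Pine: 10+19+4+18+35+21 = 107
… (46 more)
The minimum is 97.
One optimal route: Pine → North → Ridge → Hadley → Easton → Grove → Pine (or its reverse).

Shortest round trip = 97 min.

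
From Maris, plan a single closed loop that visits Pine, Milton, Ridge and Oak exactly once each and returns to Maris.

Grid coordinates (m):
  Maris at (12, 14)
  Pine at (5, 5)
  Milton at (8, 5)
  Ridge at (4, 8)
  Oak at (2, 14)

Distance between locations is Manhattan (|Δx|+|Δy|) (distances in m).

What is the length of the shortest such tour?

With 4 stops there are 4!/2 = 12 distinct round trips (a route and its reverse cost the same).
Maris→Pine→Milton→Ridge→Oak→Maris: 16+3+7+8+10 = 44
Maris→Pine→Milton→Oak→Ridge→Maris: 16+3+15+8+14 = 56
Maris→Pine→Ridge→Milton→Oak→Maris: 16+4+7+15+10 = 52
Maris→Pine→Ridge→Oak→Milton→Maris: 16+4+8+15+13 = 56
Maris→Pine→Oak→Milton→Ridge→Maris: 16+12+15+7+14 = 64
Maris→Pine→Oak→Ridge→Milton→Maris: 16+12+8+7+13 = 56
Maris→Milton→Pine→Ridge→Oak→Maris: 13+3+4+8+10 = 38
Maris→Milton→Pine→Oak→Ridge→Maris: 13+3+12+8+14 = 50
Maris→Milton→Ridge→Pine→Oak→Maris: 13+7+4+12+10 = 46
Maris→Milton→Oak→Pine→Ridge→Maris: 13+15+12+4+14 = 58
Maris→Ridge→Pine→Milton→Oak→Maris: 14+4+3+15+10 = 46
Maris→Ridge→Milton→Pine→Oak→Maris: 14+7+3+12+10 = 46
The minimum is 38.
One optimal route: Maris → Milton → Pine → Ridge → Oak → Maris (or its reverse).

38 m — the shortest possible round trip.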